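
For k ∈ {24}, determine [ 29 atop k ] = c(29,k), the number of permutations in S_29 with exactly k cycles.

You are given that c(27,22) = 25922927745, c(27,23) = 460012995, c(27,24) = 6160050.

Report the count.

row 28: T[28][23]=27·460012995+25922927745=38343278610  T[28][24]=27·6160050+460012995=626334345
row 29: T[29][24]=28·626334345+38343278610=55880640270
Read c(29,24) = 55880640270.

55880640270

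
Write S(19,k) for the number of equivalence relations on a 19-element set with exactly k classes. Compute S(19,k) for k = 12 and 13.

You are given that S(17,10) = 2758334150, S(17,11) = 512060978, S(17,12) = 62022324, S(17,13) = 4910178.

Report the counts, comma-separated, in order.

@18  (18,11):512060978·11+2758334150→8391004908, (18,12):62022324·12+512060978→1256328866, (18,13):4910178·13+62022324→125854638
@19  (19,12):1256328866·12+8391004908→23466951300, (19,13):125854638·13+1256328866→2892439160
Read S(19,12) = 23466951300, S(19,13) = 2892439160.

23466951300, 2892439160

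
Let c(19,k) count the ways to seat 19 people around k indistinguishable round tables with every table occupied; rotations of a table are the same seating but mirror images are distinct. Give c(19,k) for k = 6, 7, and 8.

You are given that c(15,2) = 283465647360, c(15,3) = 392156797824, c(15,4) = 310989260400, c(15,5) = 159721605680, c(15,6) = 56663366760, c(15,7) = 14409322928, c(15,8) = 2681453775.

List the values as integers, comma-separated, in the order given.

7551527592063024, 2353125040549984, 557921681547048

i=16: T(16,3)=283465647360+15·392156797824=6165817614720 | T(16,4)=392156797824+15·310989260400=5056995703824 | T(16,5)=310989260400+15·159721605680=2706813345600 | T(16,6)=159721605680+15·56663366760=1009672107080 | T(16,7)=56663366760+15·14409322928=272803210680 | T(16,8)=14409322928+15·2681453775=54631129553
i=17: T(17,4)=6165817614720+16·5056995703824=87077748875904 | T(17,5)=5056995703824+16·2706813345600=48366009233424 | T(17,6)=2706813345600+16·1009672107080=18861567058880 | T(17,7)=1009672107080+16·272803210680=5374523477960 | T(17,8)=272803210680+16·54631129553=1146901283528
i=18: T(18,5)=87077748875904+17·48366009233424=909299905844112 | T(18,6)=48366009233424+17·18861567058880=369012649234384 | T(18,7)=18861567058880+17·5374523477960=110228466184200 | T(18,8)=5374523477960+17·1146901283528=24871845297936
i=19: T(19,6)=909299905844112+18·369012649234384=7551527592063024 | T(19,7)=369012649234384+18·110228466184200=2353125040549984 | T(19,8)=110228466184200+18·24871845297936=557921681547048
Read c(19,6) = 7551527592063024, c(19,7) = 2353125040549984, c(19,8) = 557921681547048.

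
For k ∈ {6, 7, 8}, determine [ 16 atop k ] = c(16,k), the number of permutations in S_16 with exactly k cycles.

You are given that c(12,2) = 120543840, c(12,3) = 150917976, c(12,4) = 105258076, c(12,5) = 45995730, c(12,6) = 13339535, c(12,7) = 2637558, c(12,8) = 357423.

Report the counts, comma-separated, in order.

i=13: T(13,3)=120543840+12·150917976=1931559552 | T(13,4)=150917976+12·105258076=1414014888 | T(13,5)=105258076+12·45995730=657206836 | T(13,6)=45995730+12·13339535=206070150 | T(13,7)=13339535+12·2637558=44990231 | T(13,8)=2637558+12·357423=6926634
i=14: T(14,4)=1931559552+13·1414014888=20313753096 | T(14,5)=1414014888+13·657206836=9957703756 | T(14,6)=657206836+13·206070150=3336118786 | T(14,7)=206070150+13·44990231=790943153 | T(14,8)=44990231+13·6926634=135036473
i=15: T(15,5)=20313753096+14·9957703756=159721605680 | T(15,6)=9957703756+14·3336118786=56663366760 | T(15,7)=3336118786+14·790943153=14409322928 | T(15,8)=790943153+14·135036473=2681453775
i=16: T(16,6)=159721605680+15·56663366760=1009672107080 | T(16,7)=56663366760+15·14409322928=272803210680 | T(16,8)=14409322928+15·2681453775=54631129553
Read c(16,6) = 1009672107080, c(16,7) = 272803210680, c(16,8) = 54631129553.

1009672107080, 272803210680, 54631129553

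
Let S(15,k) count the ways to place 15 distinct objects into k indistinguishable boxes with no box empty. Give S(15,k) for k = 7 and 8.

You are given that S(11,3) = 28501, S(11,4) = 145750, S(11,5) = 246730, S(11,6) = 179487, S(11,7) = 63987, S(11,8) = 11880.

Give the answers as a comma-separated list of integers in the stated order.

408741333, 216627840

row 12: T[12][4]=4·145750+28501=611501  T[12][5]=5·246730+145750=1379400  T[12][6]=6·179487+246730=1323652  T[12][7]=7·63987+179487=627396  T[12][8]=8·11880+63987=159027
row 13: T[13][5]=5·1379400+611501=7508501  T[13][6]=6·1323652+1379400=9321312  T[13][7]=7·627396+1323652=5715424  T[13][8]=8·159027+627396=1899612
row 14: T[14][6]=6·9321312+7508501=63436373  T[14][7]=7·5715424+9321312=49329280  T[14][8]=8·1899612+5715424=20912320
row 15: T[15][7]=7·49329280+63436373=408741333  T[15][8]=8·20912320+49329280=216627840
Read S(15,7) = 408741333, S(15,8) = 216627840.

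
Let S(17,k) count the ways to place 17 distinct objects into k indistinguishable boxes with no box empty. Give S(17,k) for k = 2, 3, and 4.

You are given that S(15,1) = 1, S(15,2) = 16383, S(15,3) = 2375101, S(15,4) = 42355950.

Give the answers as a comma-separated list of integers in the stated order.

i=16: T(16,1)=0+1·1=1 | T(16,2)=1+2·16383=32767 | T(16,3)=16383+3·2375101=7141686 | T(16,4)=2375101+4·42355950=171798901
i=17: T(17,2)=1+2·32767=65535 | T(17,3)=32767+3·7141686=21457825 | T(17,4)=7141686+4·171798901=694337290
Read S(17,2) = 65535, S(17,3) = 21457825, S(17,4) = 694337290.

65535, 21457825, 694337290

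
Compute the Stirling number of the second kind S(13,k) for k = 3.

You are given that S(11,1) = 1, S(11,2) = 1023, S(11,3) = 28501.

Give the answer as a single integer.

[12] T[12,2]:2*1023+1=2047 · T[12,3]:3*28501+1023=86526
[13] T[13,3]:3*86526+2047=261625
Read S(13,3) = 261625.

261625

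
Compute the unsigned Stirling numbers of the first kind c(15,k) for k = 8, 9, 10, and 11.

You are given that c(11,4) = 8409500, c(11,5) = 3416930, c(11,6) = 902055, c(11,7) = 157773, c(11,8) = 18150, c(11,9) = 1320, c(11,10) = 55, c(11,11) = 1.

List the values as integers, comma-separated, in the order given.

2681453775, 368411615, 37312275, 2749747

[12] T[12,5]:11*3416930+8409500=45995730 · T[12,6]:11*902055+3416930=13339535 · T[12,7]:11*157773+902055=2637558 · T[12,8]:11*18150+157773=357423 · T[12,9]:11*1320+18150=32670 · T[12,10]:11*55+1320=1925 · T[12,11]:11*1+55=66
[13] T[13,6]:12*13339535+45995730=206070150 · T[13,7]:12*2637558+13339535=44990231 · T[13,8]:12*357423+2637558=6926634 · T[13,9]:12*32670+357423=749463 · T[13,10]:12*1925+32670=55770 · T[13,11]:12*66+1925=2717
[14] T[14,7]:13*44990231+206070150=790943153 · T[14,8]:13*6926634+44990231=135036473 · T[14,9]:13*749463+6926634=16669653 · T[14,10]:13*55770+749463=1474473 · T[14,11]:13*2717+55770=91091
[15] T[15,8]:14*135036473+790943153=2681453775 · T[15,9]:14*16669653+135036473=368411615 · T[15,10]:14*1474473+16669653=37312275 · T[15,11]:14*91091+1474473=2749747
Read c(15,8) = 2681453775, c(15,9) = 368411615, c(15,10) = 37312275, c(15,11) = 2749747.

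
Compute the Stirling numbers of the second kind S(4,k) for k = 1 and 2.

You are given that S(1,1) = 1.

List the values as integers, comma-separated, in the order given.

i=2: T(2,1)=0+1·1=1 | T(2,2)=1+2·0=1
i=3: T(3,1)=0+1·1=1 | T(3,2)=1+2·1=3
i=4: T(4,1)=0+1·1=1 | T(4,2)=1+2·3=7
Read S(4,1) = 1, S(4,2) = 7.

1, 7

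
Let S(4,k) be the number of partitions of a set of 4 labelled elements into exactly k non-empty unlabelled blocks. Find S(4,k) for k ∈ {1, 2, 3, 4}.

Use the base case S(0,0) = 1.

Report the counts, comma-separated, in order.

1, 7, 6, 1

@1  (1,1):0·1+1→1
@2  (2,1):1·1+0→1, (2,2):0·2+1→1
@3  (3,1):1·1+0→1, (3,2):1·2+1→3, (3,3):0·3+1→1
@4  (4,1):1·1+0→1, (4,2):3·2+1→7, (4,3):1·3+3→6, (4,4):0·4+1→1
Read S(4,1) = 1, S(4,2) = 7, S(4,3) = 6, S(4,4) = 1.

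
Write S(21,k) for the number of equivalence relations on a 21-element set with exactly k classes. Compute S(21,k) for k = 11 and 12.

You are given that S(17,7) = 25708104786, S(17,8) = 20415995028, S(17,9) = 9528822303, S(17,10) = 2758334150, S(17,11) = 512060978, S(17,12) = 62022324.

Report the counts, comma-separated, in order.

26826851689001, 6833042030178

i=18: T(18,8)=25708104786+8·20415995028=189036065010 | T(18,9)=20415995028+9·9528822303=106175395755 | T(18,10)=9528822303+10·2758334150=37112163803 | T(18,11)=2758334150+11·512060978=8391004908 | T(18,12)=512060978+12·62022324=1256328866
i=19: T(19,9)=189036065010+9·106175395755=1144614626805 | T(19,10)=106175395755+10·37112163803=477297033785 | T(19,11)=37112163803+11·8391004908=129413217791 | T(19,12)=8391004908+12·1256328866=23466951300
i=20: T(20,10)=1144614626805+10·477297033785=5917584964655 | T(20,11)=477297033785+11·129413217791=1900842429486 | T(20,12)=129413217791+12·23466951300=411016633391
i=21: T(21,11)=5917584964655+11·1900842429486=26826851689001 | T(21,12)=1900842429486+12·411016633391=6833042030178
Read S(21,11) = 26826851689001, S(21,12) = 6833042030178.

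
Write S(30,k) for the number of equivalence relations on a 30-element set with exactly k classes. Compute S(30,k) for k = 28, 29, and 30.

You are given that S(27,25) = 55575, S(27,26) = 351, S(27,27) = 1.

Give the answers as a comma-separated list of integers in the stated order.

row 28: T[28][26]=26·351+55575=64701  T[28][27]=27·1+351=378  T[28][28]=28·0+1=1
row 29: T[29][27]=27·378+64701=74907  T[29][28]=28·1+378=406  T[29][29]=29·0+1=1
row 30: T[30][28]=28·406+74907=86275  T[30][29]=29·1+406=435  T[30][30]=30·0+1=1
Read S(30,28) = 86275, S(30,29) = 435, S(30,30) = 1.

86275, 435, 1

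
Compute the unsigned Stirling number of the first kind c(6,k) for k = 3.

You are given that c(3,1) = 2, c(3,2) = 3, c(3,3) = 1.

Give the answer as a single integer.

i=4: T(4,1)=0+3·2=6 | T(4,2)=2+3·3=11 | T(4,3)=3+3·1=6
i=5: T(5,2)=6+4·11=50 | T(5,3)=11+4·6=35
i=6: T(6,3)=50+5·35=225
Read c(6,3) = 225.

225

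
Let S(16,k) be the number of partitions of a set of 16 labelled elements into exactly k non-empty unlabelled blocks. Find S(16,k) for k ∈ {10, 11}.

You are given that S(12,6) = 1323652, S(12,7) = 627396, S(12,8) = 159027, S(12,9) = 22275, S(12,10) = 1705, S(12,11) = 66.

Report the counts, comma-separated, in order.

i=13: T(13,7)=1323652+7·627396=5715424 | T(13,8)=627396+8·159027=1899612 | T(13,9)=159027+9·22275=359502 | T(13,10)=22275+10·1705=39325 | T(13,11)=1705+11·66=2431
i=14: T(14,8)=5715424+8·1899612=20912320 | T(14,9)=1899612+9·359502=5135130 | T(14,10)=359502+10·39325=752752 | T(14,11)=39325+11·2431=66066
i=15: T(15,9)=20912320+9·5135130=67128490 | T(15,10)=5135130+10·752752=12662650 | T(15,11)=752752+11·66066=1479478
i=16: T(16,10)=67128490+10·12662650=193754990 | T(16,11)=12662650+11·1479478=28936908
Read S(16,10) = 193754990, S(16,11) = 28936908.

193754990, 28936908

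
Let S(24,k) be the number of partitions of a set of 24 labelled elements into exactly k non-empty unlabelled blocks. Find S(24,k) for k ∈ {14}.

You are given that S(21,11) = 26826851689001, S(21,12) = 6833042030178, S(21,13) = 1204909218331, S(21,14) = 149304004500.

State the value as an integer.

[22] T[22,12]:12*6833042030178+26826851689001=108823356051137 · T[22,13]:13*1204909218331+6833042030178=22496861868481 · T[22,14]:14*149304004500+1204909218331=3295165281331
[23] T[23,13]:13*22496861868481+108823356051137=401282560341390 · T[23,14]:14*3295165281331+22496861868481=68629175807115
[24] T[24,14]:14*68629175807115+401282560341390=1362091021641000
Read S(24,14) = 1362091021641000.

1362091021641000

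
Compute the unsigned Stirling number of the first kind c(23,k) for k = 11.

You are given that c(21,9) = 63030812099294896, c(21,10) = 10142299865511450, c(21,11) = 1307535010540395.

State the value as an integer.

@22  (22,10):10142299865511450·21+63030812099294896→276019109275035346, (22,11):1307535010540395·21+10142299865511450→37600535086859745
@23  (23,11):37600535086859745·22+276019109275035346→1103230881185949736
Read c(23,11) = 1103230881185949736.

1103230881185949736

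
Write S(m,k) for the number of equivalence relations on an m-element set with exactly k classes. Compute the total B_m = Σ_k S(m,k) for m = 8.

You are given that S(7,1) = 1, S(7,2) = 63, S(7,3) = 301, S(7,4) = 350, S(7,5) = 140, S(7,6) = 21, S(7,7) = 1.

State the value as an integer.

4140

@8  (8,1):1·1+0→1, (8,2):63·2+1→127, (8,3):301·3+63→966, (8,4):350·4+301→1701, (8,5):140·5+350→1050, (8,6):21·6+140→266, (8,7):1·7+21→28, (8,8):0·8+1→1
B_8 = ΣS(8,k) = 1+127+966+1701+1050+266+28+1 = 4140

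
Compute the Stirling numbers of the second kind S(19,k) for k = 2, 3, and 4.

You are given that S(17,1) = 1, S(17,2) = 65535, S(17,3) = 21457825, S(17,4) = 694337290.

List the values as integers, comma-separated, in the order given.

262143, 193448101, 11259666950

i=18: T(18,1)=0+1·1=1 | T(18,2)=1+2·65535=131071 | T(18,3)=65535+3·21457825=64439010 | T(18,4)=21457825+4·694337290=2798806985
i=19: T(19,2)=1+2·131071=262143 | T(19,3)=131071+3·64439010=193448101 | T(19,4)=64439010+4·2798806985=11259666950
Read S(19,2) = 262143, S(19,3) = 193448101, S(19,4) = 11259666950.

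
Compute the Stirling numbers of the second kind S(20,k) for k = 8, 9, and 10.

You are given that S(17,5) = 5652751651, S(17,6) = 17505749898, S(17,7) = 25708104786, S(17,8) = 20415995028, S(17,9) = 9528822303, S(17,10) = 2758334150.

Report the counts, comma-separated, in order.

15170932662679, 12011282644725, 5917584964655

@18  (18,6):17505749898·6+5652751651→110687251039, (18,7):25708104786·7+17505749898→197462483400, (18,8):20415995028·8+25708104786→189036065010, (18,9):9528822303·9+20415995028→106175395755, (18,10):2758334150·10+9528822303→37112163803
@19  (19,7):197462483400·7+110687251039→1492924634839, (19,8):189036065010·8+197462483400→1709751003480, (19,9):106175395755·9+189036065010→1144614626805, (19,10):37112163803·10+106175395755→477297033785
@20  (20,8):1709751003480·8+1492924634839→15170932662679, (20,9):1144614626805·9+1709751003480→12011282644725, (20,10):477297033785·10+1144614626805→5917584964655
Read S(20,8) = 15170932662679, S(20,9) = 12011282644725, S(20,10) = 5917584964655.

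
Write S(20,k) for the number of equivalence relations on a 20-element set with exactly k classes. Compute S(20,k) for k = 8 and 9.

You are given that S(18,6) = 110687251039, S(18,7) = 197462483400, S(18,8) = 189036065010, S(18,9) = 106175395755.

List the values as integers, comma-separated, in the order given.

15170932662679, 12011282644725

@19  (19,7):197462483400·7+110687251039→1492924634839, (19,8):189036065010·8+197462483400→1709751003480, (19,9):106175395755·9+189036065010→1144614626805
@20  (20,8):1709751003480·8+1492924634839→15170932662679, (20,9):1144614626805·9+1709751003480→12011282644725
Read S(20,8) = 15170932662679, S(20,9) = 12011282644725.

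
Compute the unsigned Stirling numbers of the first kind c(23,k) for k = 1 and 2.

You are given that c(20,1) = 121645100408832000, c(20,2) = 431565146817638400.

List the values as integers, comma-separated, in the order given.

1124000727777607680000, 4148476779335454720000

i=21: T(21,1)=0+20·121645100408832000=2432902008176640000 | T(21,2)=121645100408832000+20·431565146817638400=8752948036761600000
i=22: T(22,1)=0+21·2432902008176640000=51090942171709440000 | T(22,2)=2432902008176640000+21·8752948036761600000=186244810780170240000
i=23: T(23,1)=0+22·51090942171709440000=1124000727777607680000 | T(23,2)=51090942171709440000+22·186244810780170240000=4148476779335454720000
Read c(23,1) = 1124000727777607680000, c(23,2) = 4148476779335454720000.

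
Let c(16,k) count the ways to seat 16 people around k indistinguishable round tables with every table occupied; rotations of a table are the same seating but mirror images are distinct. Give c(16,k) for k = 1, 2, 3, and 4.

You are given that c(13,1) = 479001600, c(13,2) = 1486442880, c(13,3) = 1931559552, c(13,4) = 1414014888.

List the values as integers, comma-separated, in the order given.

@14  (14,1):479001600·13+0→6227020800, (14,2):1486442880·13+479001600→19802759040, (14,3):1931559552·13+1486442880→26596717056, (14,4):1414014888·13+1931559552→20313753096
@15  (15,1):6227020800·14+0→87178291200, (15,2):19802759040·14+6227020800→283465647360, (15,3):26596717056·14+19802759040→392156797824, (15,4):20313753096·14+26596717056→310989260400
@16  (16,1):87178291200·15+0→1307674368000, (16,2):283465647360·15+87178291200→4339163001600, (16,3):392156797824·15+283465647360→6165817614720, (16,4):310989260400·15+392156797824→5056995703824
Read c(16,1) = 1307674368000, c(16,2) = 4339163001600, c(16,3) = 6165817614720, c(16,4) = 5056995703824.

1307674368000, 4339163001600, 6165817614720, 5056995703824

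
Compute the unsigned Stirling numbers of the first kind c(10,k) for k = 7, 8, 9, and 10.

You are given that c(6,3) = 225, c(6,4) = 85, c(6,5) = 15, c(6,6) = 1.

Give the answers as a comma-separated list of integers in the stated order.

[7] T[7,4]:6*85+225=735 · T[7,5]:6*15+85=175 · T[7,6]:6*1+15=21 · T[7,7]:6*0+1=1
[8] T[8,5]:7*175+735=1960 · T[8,6]:7*21+175=322 · T[8,7]:7*1+21=28 · T[8,8]:7*0+1=1
[9] T[9,6]:8*322+1960=4536 · T[9,7]:8*28+322=546 · T[9,8]:8*1+28=36 · T[9,9]:8*0+1=1
[10] T[10,7]:9*546+4536=9450 · T[10,8]:9*36+546=870 · T[10,9]:9*1+36=45 · T[10,10]:9*0+1=1
Read c(10,7) = 9450, c(10,8) = 870, c(10,9) = 45, c(10,10) = 1.

9450, 870, 45, 1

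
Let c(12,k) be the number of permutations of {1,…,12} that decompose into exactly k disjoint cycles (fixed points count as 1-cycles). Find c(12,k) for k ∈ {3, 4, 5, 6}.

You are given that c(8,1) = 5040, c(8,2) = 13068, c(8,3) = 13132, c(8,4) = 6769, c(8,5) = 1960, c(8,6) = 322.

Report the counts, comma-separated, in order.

i=9: T(9,1)=0+8·5040=40320 | T(9,2)=5040+8·13068=109584 | T(9,3)=13068+8·13132=118124 | T(9,4)=13132+8·6769=67284 | T(9,5)=6769+8·1960=22449 | T(9,6)=1960+8·322=4536
i=10: T(10,1)=0+9·40320=362880 | T(10,2)=40320+9·109584=1026576 | T(10,3)=109584+9·118124=1172700 | T(10,4)=118124+9·67284=723680 | T(10,5)=67284+9·22449=269325 | T(10,6)=22449+9·4536=63273
i=11: T(11,2)=362880+10·1026576=10628640 | T(11,3)=1026576+10·1172700=12753576 | T(11,4)=1172700+10·723680=8409500 | T(11,5)=723680+10·269325=3416930 | T(11,6)=269325+10·63273=902055
i=12: T(12,3)=10628640+11·12753576=150917976 | T(12,4)=12753576+11·8409500=105258076 | T(12,5)=8409500+11·3416930=45995730 | T(12,6)=3416930+11·902055=13339535
Read c(12,3) = 150917976, c(12,4) = 105258076, c(12,5) = 45995730, c(12,6) = 13339535.

150917976, 105258076, 45995730, 13339535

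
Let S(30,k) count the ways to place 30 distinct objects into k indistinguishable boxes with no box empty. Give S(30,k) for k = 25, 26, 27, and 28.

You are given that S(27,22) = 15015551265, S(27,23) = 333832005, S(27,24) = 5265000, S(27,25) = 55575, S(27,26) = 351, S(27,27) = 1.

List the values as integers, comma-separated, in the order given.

49402080000, 843303006, 10359090, 86275

r28: T_28,23=23×333832005+15015551265=22693687380; T_28,24=24×5265000+333832005=460192005; T_28,25=25×55575+5265000=6654375; T_28,26=26×351+55575=64701; T_28,27=27×1+351=378; T_28,28=28×0+1=1
r29: T_29,24=24×460192005+22693687380=33738295500; T_29,25=25×6654375+460192005=626551380; T_29,26=26×64701+6654375=8336601; T_29,27=27×378+64701=74907; T_29,28=28×1+378=406
r30: T_30,25=25×626551380+33738295500=49402080000; T_30,26=26×8336601+626551380=843303006; T_30,27=27×74907+8336601=10359090; T_30,28=28×406+74907=86275
Read S(30,25) = 49402080000, S(30,26) = 843303006, S(30,27) = 10359090, S(30,28) = 86275.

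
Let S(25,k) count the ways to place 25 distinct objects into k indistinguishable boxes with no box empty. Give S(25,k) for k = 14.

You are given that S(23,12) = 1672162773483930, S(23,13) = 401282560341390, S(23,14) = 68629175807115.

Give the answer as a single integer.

r24: T_24,13=13×401282560341390+1672162773483930=6888836057922000; T_24,14=14×68629175807115+401282560341390=1362091021641000
r25: T_25,14=14×1362091021641000+6888836057922000=25958110360896000
Read S(25,14) = 25958110360896000.

25958110360896000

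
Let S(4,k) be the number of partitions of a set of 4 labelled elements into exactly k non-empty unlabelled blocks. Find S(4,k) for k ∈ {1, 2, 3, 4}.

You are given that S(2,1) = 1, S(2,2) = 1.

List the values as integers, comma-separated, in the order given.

1, 7, 6, 1

[3] T[3,1]:1*1+0=1 · T[3,2]:2*1+1=3 · T[3,3]:3*0+1=1
[4] T[4,1]:1*1+0=1 · T[4,2]:2*3+1=7 · T[4,3]:3*1+3=6 · T[4,4]:4*0+1=1
Read S(4,1) = 1, S(4,2) = 7, S(4,3) = 6, S(4,4) = 1.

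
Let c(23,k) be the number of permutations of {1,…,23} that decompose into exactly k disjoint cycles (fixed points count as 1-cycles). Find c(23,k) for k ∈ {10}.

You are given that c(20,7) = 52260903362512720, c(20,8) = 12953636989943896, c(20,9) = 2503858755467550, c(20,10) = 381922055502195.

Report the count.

r21: T_21,8=20×12953636989943896+52260903362512720=311333643161390640; T_21,9=20×2503858755467550+12953636989943896=63030812099294896; T_21,10=20×381922055502195+2503858755467550=10142299865511450
r22: T_22,9=21×63030812099294896+311333643161390640=1634980697246583456; T_22,10=21×10142299865511450+63030812099294896=276019109275035346
r23: T_23,10=22×276019109275035346+1634980697246583456=7707401101297361068
Read c(23,10) = 7707401101297361068.

7707401101297361068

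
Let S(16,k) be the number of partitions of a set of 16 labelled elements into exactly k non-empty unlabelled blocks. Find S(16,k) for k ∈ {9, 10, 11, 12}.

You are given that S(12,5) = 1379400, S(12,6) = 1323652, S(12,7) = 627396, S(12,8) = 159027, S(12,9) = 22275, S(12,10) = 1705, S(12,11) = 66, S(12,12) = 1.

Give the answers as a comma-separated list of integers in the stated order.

820784250, 193754990, 28936908, 2757118

row 13: T[13][6]=6·1323652+1379400=9321312  T[13][7]=7·627396+1323652=5715424  T[13][8]=8·159027+627396=1899612  T[13][9]=9·22275+159027=359502  T[13][10]=10·1705+22275=39325  T[13][11]=11·66+1705=2431  T[13][12]=12·1+66=78
row 14: T[14][7]=7·5715424+9321312=49329280  T[14][8]=8·1899612+5715424=20912320  T[14][9]=9·359502+1899612=5135130  T[14][10]=10·39325+359502=752752  T[14][11]=11·2431+39325=66066  T[14][12]=12·78+2431=3367
row 15: T[15][8]=8·20912320+49329280=216627840  T[15][9]=9·5135130+20912320=67128490  T[15][10]=10·752752+5135130=12662650  T[15][11]=11·66066+752752=1479478  T[15][12]=12·3367+66066=106470
row 16: T[16][9]=9·67128490+216627840=820784250  T[16][10]=10·12662650+67128490=193754990  T[16][11]=11·1479478+12662650=28936908  T[16][12]=12·106470+1479478=2757118
Read S(16,9) = 820784250, S(16,10) = 193754990, S(16,11) = 28936908, S(16,12) = 2757118.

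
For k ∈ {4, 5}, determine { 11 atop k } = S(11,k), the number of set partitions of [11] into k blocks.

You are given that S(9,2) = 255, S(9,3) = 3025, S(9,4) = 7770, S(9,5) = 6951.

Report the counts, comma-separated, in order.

i=10: T(10,3)=255+3·3025=9330 | T(10,4)=3025+4·7770=34105 | T(10,5)=7770+5·6951=42525
i=11: T(11,4)=9330+4·34105=145750 | T(11,5)=34105+5·42525=246730
Read S(11,4) = 145750, S(11,5) = 246730.

145750, 246730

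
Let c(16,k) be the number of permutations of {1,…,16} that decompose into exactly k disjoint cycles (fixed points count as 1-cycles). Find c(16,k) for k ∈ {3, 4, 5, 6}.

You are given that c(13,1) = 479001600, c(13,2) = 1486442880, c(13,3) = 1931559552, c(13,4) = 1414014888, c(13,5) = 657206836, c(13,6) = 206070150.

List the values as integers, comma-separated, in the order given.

6165817614720, 5056995703824, 2706813345600, 1009672107080

@14  (14,1):479001600·13+0→6227020800, (14,2):1486442880·13+479001600→19802759040, (14,3):1931559552·13+1486442880→26596717056, (14,4):1414014888·13+1931559552→20313753096, (14,5):657206836·13+1414014888→9957703756, (14,6):206070150·13+657206836→3336118786
@15  (15,2):19802759040·14+6227020800→283465647360, (15,3):26596717056·14+19802759040→392156797824, (15,4):20313753096·14+26596717056→310989260400, (15,5):9957703756·14+20313753096→159721605680, (15,6):3336118786·14+9957703756→56663366760
@16  (16,3):392156797824·15+283465647360→6165817614720, (16,4):310989260400·15+392156797824→5056995703824, (16,5):159721605680·15+310989260400→2706813345600, (16,6):56663366760·15+159721605680→1009672107080
Read c(16,3) = 6165817614720, c(16,4) = 5056995703824, c(16,5) = 2706813345600, c(16,6) = 1009672107080.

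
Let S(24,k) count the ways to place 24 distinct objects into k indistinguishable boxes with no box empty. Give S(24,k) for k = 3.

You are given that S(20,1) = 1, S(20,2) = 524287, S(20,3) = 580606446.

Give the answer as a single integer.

row 21: T[21][1]=1·1+0=1  T[21][2]=2·524287+1=1048575  T[21][3]=3·580606446+524287=1742343625
row 22: T[22][1]=1·1+0=1  T[22][2]=2·1048575+1=2097151  T[22][3]=3·1742343625+1048575=5228079450
row 23: T[23][2]=2·2097151+1=4194303  T[23][3]=3·5228079450+2097151=15686335501
row 24: T[24][3]=3·15686335501+4194303=47063200806
Read S(24,3) = 47063200806.

47063200806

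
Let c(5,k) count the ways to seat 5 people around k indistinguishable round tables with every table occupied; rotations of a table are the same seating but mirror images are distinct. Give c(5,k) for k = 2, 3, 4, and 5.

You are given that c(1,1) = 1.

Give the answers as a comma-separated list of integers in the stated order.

i=2: T(2,1)=0+1·1=1 | T(2,2)=1+1·0=1
i=3: T(3,1)=0+2·1=2 | T(3,2)=1+2·1=3 | T(3,3)=1+2·0=1
i=4: T(4,1)=0+3·2=6 | T(4,2)=2+3·3=11 | T(4,3)=3+3·1=6 | T(4,4)=1+3·0=1
i=5: T(5,2)=6+4·11=50 | T(5,3)=11+4·6=35 | T(5,4)=6+4·1=10 | T(5,5)=1+4·0=1
Read c(5,2) = 50, c(5,3) = 35, c(5,4) = 10, c(5,5) = 1.

50, 35, 10, 1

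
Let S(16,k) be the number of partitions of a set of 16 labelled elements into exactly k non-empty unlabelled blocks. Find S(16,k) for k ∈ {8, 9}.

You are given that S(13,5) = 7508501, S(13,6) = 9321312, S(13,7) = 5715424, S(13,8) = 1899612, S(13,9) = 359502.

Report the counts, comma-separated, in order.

2141764053, 820784250

row 14: T[14][6]=6·9321312+7508501=63436373  T[14][7]=7·5715424+9321312=49329280  T[14][8]=8·1899612+5715424=20912320  T[14][9]=9·359502+1899612=5135130
row 15: T[15][7]=7·49329280+63436373=408741333  T[15][8]=8·20912320+49329280=216627840  T[15][9]=9·5135130+20912320=67128490
row 16: T[16][8]=8·216627840+408741333=2141764053  T[16][9]=9·67128490+216627840=820784250
Read S(16,8) = 2141764053, S(16,9) = 820784250.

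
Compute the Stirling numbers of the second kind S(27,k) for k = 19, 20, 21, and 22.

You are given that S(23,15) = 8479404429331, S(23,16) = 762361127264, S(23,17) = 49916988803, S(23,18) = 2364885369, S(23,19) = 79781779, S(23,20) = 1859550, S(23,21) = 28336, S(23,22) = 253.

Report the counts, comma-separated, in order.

[24] T[24,16]:16*762361127264+8479404429331=20677182465555 · T[24,17]:17*49916988803+762361127264=1610949936915 · T[24,18]:18*2364885369+49916988803=92484925445 · T[24,19]:19*79781779+2364885369=3880739170 · T[24,20]:20*1859550+79781779=116972779 · T[24,21]:21*28336+1859550=2454606 · T[24,22]:22*253+28336=33902
[25] T[25,17]:17*1610949936915+20677182465555=48063331393110 · T[25,18]:18*92484925445+1610949936915=3275678594925 · T[25,19]:19*3880739170+92484925445=166218969675 · T[25,20]:20*116972779+3880739170=6220194750 · T[25,21]:21*2454606+116972779=168519505 · T[25,22]:22*33902+2454606=3200450
[26] T[26,18]:18*3275678594925+48063331393110=107025546101760 · T[26,19]:19*166218969675+3275678594925=6433839018750 · T[26,20]:20*6220194750+166218969675=290622864675 · T[26,21]:21*168519505+6220194750=9759104355 · T[26,22]:22*3200450+168519505=238929405
[27] T[27,19]:19*6433839018750+107025546101760=229268487458010 · T[27,20]:20*290622864675+6433839018750=12246296312250 · T[27,21]:21*9759104355+290622864675=495564056130 · T[27,22]:22*238929405+9759104355=15015551265
Read S(27,19) = 229268487458010, S(27,20) = 12246296312250, S(27,21) = 495564056130, S(27,22) = 15015551265.

229268487458010, 12246296312250, 495564056130, 15015551265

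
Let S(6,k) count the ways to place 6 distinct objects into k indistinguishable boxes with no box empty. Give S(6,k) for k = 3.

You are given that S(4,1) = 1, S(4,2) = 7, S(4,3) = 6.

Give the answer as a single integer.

90

@5  (5,2):7·2+1→15, (5,3):6·3+7→25
@6  (6,3):25·3+15→90
Read S(6,3) = 90.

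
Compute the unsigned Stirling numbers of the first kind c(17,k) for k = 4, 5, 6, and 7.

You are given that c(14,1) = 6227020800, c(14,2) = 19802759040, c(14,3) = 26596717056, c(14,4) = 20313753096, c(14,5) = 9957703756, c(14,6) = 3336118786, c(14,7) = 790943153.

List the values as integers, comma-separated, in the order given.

87077748875904, 48366009233424, 18861567058880, 5374523477960

row 15: T[15][2]=14·19802759040+6227020800=283465647360  T[15][3]=14·26596717056+19802759040=392156797824  T[15][4]=14·20313753096+26596717056=310989260400  T[15][5]=14·9957703756+20313753096=159721605680  T[15][6]=14·3336118786+9957703756=56663366760  T[15][7]=14·790943153+3336118786=14409322928
row 16: T[16][3]=15·392156797824+283465647360=6165817614720  T[16][4]=15·310989260400+392156797824=5056995703824  T[16][5]=15·159721605680+310989260400=2706813345600  T[16][6]=15·56663366760+159721605680=1009672107080  T[16][7]=15·14409322928+56663366760=272803210680
row 17: T[17][4]=16·5056995703824+6165817614720=87077748875904  T[17][5]=16·2706813345600+5056995703824=48366009233424  T[17][6]=16·1009672107080+2706813345600=18861567058880  T[17][7]=16·272803210680+1009672107080=5374523477960
Read c(17,4) = 87077748875904, c(17,5) = 48366009233424, c(17,6) = 18861567058880, c(17,7) = 5374523477960.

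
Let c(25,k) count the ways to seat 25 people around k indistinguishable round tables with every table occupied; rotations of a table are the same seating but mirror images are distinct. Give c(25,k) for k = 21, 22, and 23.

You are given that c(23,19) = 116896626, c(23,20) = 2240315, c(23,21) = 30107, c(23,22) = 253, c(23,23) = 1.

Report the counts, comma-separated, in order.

[24] T[24,20]:23*2240315+116896626=168423871 · T[24,21]:23*30107+2240315=2932776 · T[24,22]:23*253+30107=35926 · T[24,23]:23*1+253=276
[25] T[25,21]:24*2932776+168423871=238810495 · T[25,22]:24*35926+2932776=3795000 · T[25,23]:24*276+35926=42550
Read c(25,21) = 238810495, c(25,22) = 3795000, c(25,23) = 42550.

238810495, 3795000, 42550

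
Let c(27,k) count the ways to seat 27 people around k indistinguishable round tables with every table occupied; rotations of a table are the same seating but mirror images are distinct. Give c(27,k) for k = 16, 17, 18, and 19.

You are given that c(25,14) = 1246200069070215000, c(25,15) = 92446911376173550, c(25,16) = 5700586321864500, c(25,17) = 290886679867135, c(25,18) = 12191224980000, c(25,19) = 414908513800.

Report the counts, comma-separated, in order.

@26  (26,15):92446911376173550·25+1246200069070215000→3557372853474553750, (26,16):5700586321864500·25+92446911376173550→234961569422786050, (26,17):290886679867135·25+5700586321864500→12972753318542875, (26,18):12191224980000·25+290886679867135→595667304367135, (26,19):414908513800·25+12191224980000→22563937825000
@27  (27,16):234961569422786050·26+3557372853474553750→9666373658466991050, (27,17):12972753318542875·26+234961569422786050→572253155704900800, (27,18):595667304367135·26+12972753318542875→28460103232088385, (27,19):22563937825000·26+595667304367135→1182329687817135
Read c(27,16) = 9666373658466991050, c(27,17) = 572253155704900800, c(27,18) = 28460103232088385, c(27,19) = 1182329687817135.

9666373658466991050, 572253155704900800, 28460103232088385, 1182329687817135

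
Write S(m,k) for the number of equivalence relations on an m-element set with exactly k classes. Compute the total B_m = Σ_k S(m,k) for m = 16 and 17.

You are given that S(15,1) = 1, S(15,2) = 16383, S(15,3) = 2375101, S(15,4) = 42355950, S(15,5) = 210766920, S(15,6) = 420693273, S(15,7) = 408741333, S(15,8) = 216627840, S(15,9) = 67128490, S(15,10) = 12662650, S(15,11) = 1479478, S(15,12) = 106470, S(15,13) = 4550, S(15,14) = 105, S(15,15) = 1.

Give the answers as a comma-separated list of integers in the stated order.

10480142147, 82864869804

[16] T[16,1]:1*1+0=1 · T[16,2]:2*16383+1=32767 · T[16,3]:3*2375101+16383=7141686 · T[16,4]:4*42355950+2375101=171798901 · T[16,5]:5*210766920+42355950=1096190550 · T[16,6]:6*420693273+210766920=2734926558 · T[16,7]:7*408741333+420693273=3281882604 · T[16,8]:8*216627840+408741333=2141764053 · T[16,9]:9*67128490+216627840=820784250 · T[16,10]:10*12662650+67128490=193754990 · T[16,11]:11*1479478+12662650=28936908 · T[16,12]:12*106470+1479478=2757118 · T[16,13]:13*4550+106470=165620 · T[16,14]:14*105+4550=6020 · T[16,15]:15*1+105=120 · T[16,16]:16*0+1=1
[17] T[17,1]:1*1+0=1 · T[17,2]:2*32767+1=65535 · T[17,3]:3*7141686+32767=21457825 · T[17,4]:4*171798901+7141686=694337290 · T[17,5]:5*1096190550+171798901=5652751651 · T[17,6]:6*2734926558+1096190550=17505749898 · T[17,7]:7*3281882604+2734926558=25708104786 · T[17,8]:8*2141764053+3281882604=20415995028 · T[17,9]:9*820784250+2141764053=9528822303 · T[17,10]:10*193754990+820784250=2758334150 · T[17,11]:11*28936908+193754990=512060978 · T[17,12]:12*2757118+28936908=62022324 · T[17,13]:13*165620+2757118=4910178 · T[17,14]:14*6020+165620=249900 · T[17,15]:15*120+6020=7820 · T[17,16]:16*1+120=136 · T[17,17]:17*0+1=1
B_16 = ΣS(16,k) = 1+32767+7141686+171798901+1096190550+2734926558+3281882604+2141764053+820784250+193754990+28936908+2757118+165620+6020+120+1 = 10480142147
B_17 = ΣS(17,k) = 1+65535+21457825+694337290+5652751651+17505749898+25708104786+20415995028+9528822303+2758334150+512060978+62022324+4910178+249900+7820+136+1 = 82864869804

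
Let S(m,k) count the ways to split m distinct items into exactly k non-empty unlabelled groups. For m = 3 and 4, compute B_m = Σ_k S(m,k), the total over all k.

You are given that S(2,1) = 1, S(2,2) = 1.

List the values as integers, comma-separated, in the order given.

5, 15

@3  (3,1):1·1+0→1, (3,2):1·2+1→3, (3,3):0·3+1→1
@4  (4,1):1·1+0→1, (4,2):3·2+1→7, (4,3):1·3+3→6, (4,4):0·4+1→1
B_3 = ΣS(3,k) = 1+3+1 = 5
B_4 = ΣS(4,k) = 1+7+6+1 = 15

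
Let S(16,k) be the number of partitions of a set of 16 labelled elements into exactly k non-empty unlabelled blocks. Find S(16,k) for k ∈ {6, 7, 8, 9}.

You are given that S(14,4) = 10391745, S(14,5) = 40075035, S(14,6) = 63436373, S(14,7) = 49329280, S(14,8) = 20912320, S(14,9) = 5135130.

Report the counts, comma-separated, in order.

r15: T_15,5=5×40075035+10391745=210766920; T_15,6=6×63436373+40075035=420693273; T_15,7=7×49329280+63436373=408741333; T_15,8=8×20912320+49329280=216627840; T_15,9=9×5135130+20912320=67128490
r16: T_16,6=6×420693273+210766920=2734926558; T_16,7=7×408741333+420693273=3281882604; T_16,8=8×216627840+408741333=2141764053; T_16,9=9×67128490+216627840=820784250
Read S(16,6) = 2734926558, S(16,7) = 3281882604, S(16,8) = 2141764053, S(16,9) = 820784250.

2734926558, 3281882604, 2141764053, 820784250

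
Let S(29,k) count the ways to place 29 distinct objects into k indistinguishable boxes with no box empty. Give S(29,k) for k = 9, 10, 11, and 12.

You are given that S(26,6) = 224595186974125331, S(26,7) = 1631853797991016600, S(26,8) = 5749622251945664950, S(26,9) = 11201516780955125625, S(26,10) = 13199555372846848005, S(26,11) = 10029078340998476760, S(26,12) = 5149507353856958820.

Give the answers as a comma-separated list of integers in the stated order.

9452962848327254398506, 16392038075086211019625, 18059551225961878690915, 13326679652926121224470

r27: T_27,7=7×1631853797991016600+224595186974125331=11647571772911241531; T_27,8=8×5749622251945664950+1631853797991016600=47628831813556336200; T_27,9=9×11201516780955125625+5749622251945664950=106563273280541795575; T_27,10=10×13199555372846848005+11201516780955125625=143197070509423605675; T_27,11=11×10029078340998476760+13199555372846848005=123519417123830092365; T_27,12=12×5149507353856958820+10029078340998476760=71823166587281982600
r28: T_28,8=8×47628831813556336200+11647571772911241531=392678226281361931131; T_28,9=9×106563273280541795575+47628831813556336200=1006698291338432496375; T_28,10=10×143197070509423605675+106563273280541795575=1538533978374777852325; T_28,11=11×123519417123830092365+143197070509423605675=1501910658871554621690; T_28,12=12×71823166587281982600+123519417123830092365=985397416171213883565
r29: T_29,9=9×1006698291338432496375+392678226281361931131=9452962848327254398506; T_29,10=10×1538533978374777852325+1006698291338432496375=16392038075086211019625; T_29,11=11×1501910658871554621690+1538533978374777852325=18059551225961878690915; T_29,12=12×985397416171213883565+1501910658871554621690=13326679652926121224470
Read S(29,9) = 9452962848327254398506, S(29,10) = 16392038075086211019625, S(29,11) = 18059551225961878690915, S(29,12) = 13326679652926121224470.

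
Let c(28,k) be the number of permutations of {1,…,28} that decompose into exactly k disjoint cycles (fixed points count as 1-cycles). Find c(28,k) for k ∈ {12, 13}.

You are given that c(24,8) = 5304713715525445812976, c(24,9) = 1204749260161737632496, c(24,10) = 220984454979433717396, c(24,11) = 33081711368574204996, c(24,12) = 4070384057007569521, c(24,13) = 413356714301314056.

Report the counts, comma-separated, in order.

4894196422205298253024980, 596287888163635369624650

r25: T_25,9=24×1204749260161737632496+5304713715525445812976=34218695959407148992880; T_25,10=24×220984454979433717396+1204749260161737632496=6508376179668146850000; T_25,11=24×33081711368574204996+220984454979433717396=1014945527825214637300; T_25,12=24×4070384057007569521+33081711368574204996=130770928736755873500; T_25,13=24×413356714301314056+4070384057007569521=13990945200239106865
r26: T_26,10=25×6508376179668146850000+34218695959407148992880=196928100451110820242880; T_26,11=25×1014945527825214637300+6508376179668146850000=31882014375298512782500; T_26,12=25×130770928736755873500+1014945527825214637300=4284218746244111474800; T_26,13=25×13990945200239106865+130770928736755873500=480544558742733545125
r27: T_27,11=26×31882014375298512782500+196928100451110820242880=1025860474208872152587880; T_27,12=26×4284218746244111474800+31882014375298512782500=143271701777645411127300; T_27,13=26×480544558742733545125+4284218746244111474800=16778377273555183648050
r28: T_28,12=27×143271701777645411127300+1025860474208872152587880=4894196422205298253024980; T_28,13=27×16778377273555183648050+143271701777645411127300=596287888163635369624650
Read c(28,12) = 4894196422205298253024980, c(28,13) = 596287888163635369624650.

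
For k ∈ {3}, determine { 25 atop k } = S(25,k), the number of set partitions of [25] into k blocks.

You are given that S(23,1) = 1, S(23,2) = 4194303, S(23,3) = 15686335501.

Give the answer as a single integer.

141197991025

r24: T_24,2=2×4194303+1=8388607; T_24,3=3×15686335501+4194303=47063200806
r25: T_25,3=3×47063200806+8388607=141197991025
Read S(25,3) = 141197991025.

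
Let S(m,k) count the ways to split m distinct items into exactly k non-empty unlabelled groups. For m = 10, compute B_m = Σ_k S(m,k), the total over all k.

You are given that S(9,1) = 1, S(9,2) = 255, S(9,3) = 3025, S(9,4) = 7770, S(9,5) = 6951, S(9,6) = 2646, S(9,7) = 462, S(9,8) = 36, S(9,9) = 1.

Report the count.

[10] T[10,1]:1*1+0=1 · T[10,2]:2*255+1=511 · T[10,3]:3*3025+255=9330 · T[10,4]:4*7770+3025=34105 · T[10,5]:5*6951+7770=42525 · T[10,6]:6*2646+6951=22827 · T[10,7]:7*462+2646=5880 · T[10,8]:8*36+462=750 · T[10,9]:9*1+36=45 · T[10,10]:10*0+1=1
B_10 = ΣS(10,k) = 1+511+9330+34105+42525+22827+5880+750+45+1 = 115975

115975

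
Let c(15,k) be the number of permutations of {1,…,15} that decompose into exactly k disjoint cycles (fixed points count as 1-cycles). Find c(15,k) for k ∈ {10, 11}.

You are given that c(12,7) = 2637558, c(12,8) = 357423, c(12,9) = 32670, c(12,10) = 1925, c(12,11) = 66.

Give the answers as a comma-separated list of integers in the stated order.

@13  (13,8):357423·12+2637558→6926634, (13,9):32670·12+357423→749463, (13,10):1925·12+32670→55770, (13,11):66·12+1925→2717
@14  (14,9):749463·13+6926634→16669653, (14,10):55770·13+749463→1474473, (14,11):2717·13+55770→91091
@15  (15,10):1474473·14+16669653→37312275, (15,11):91091·14+1474473→2749747
Read c(15,10) = 37312275, c(15,11) = 2749747.

37312275, 2749747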